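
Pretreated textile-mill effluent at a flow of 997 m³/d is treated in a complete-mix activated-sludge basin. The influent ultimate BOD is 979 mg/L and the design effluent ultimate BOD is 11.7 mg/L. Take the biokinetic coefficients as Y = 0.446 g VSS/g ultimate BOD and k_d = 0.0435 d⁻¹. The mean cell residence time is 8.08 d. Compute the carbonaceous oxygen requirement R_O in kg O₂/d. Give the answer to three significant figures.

Y_obs = Y / (1 + k_d θ_c) = 0.446 / (1 + 0.0435 × 8.08) = 0.446 / 1.351 = 0.3300.
Mass of ultimate BOD removed per day: Q(S₀ − S) = 997 × 967.3 g/m³ = 964.4 kg/d.
P_X = Y_obs·Q·(S₀ − S) = 0.3300 × 964.4 = 318.3 kg VSS/d.
R_O = Q·(S₀ − S) − 1.42·P_X = 964.4 − 1.42 × 318.3 = 512.5 kg O₂/d.

R_O ≈ 512 kg O₂/d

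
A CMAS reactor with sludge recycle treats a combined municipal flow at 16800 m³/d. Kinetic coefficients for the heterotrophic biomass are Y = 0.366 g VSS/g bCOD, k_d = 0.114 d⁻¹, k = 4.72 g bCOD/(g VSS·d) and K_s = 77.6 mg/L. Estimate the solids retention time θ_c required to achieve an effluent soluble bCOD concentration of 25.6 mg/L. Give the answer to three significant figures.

θ_c ≈ 3.18 d

Specific growth rate at S = 25.6 mg/L: μ = YkS/(K_s+S) = 0.366·4.72·25.6/(77.6+25.6) = 0.4285 d⁻¹.
Then 1/θ_c = μ − k_d = 0.4285 − 0.114 = 0.3145 d⁻¹, giving θ_c = 3.179 d.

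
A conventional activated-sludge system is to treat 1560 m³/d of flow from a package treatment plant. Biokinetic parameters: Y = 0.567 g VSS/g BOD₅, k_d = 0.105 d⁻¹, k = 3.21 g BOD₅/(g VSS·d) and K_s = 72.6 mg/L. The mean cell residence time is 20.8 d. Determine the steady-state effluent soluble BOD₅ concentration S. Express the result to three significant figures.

Effluent substrate depends only on kinetics and SRT: S = K_s(1 + k_d θ_c) / [θ_c(Yk − k_d) − 1] = 72.6 × (1 + 0.105 × 20.8) / [20.8 × (0.567 × 3.21 − 0.105) − 1] = 231.2 / 34.67 = 6.667 mg/L.

S ≈ 6.67 mg/L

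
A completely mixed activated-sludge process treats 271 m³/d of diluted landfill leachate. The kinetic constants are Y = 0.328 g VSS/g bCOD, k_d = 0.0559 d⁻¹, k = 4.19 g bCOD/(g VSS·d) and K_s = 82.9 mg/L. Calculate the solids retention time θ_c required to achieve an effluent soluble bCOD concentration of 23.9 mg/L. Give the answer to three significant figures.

θ_c ≈ 3.97 d

At the target effluent, Y k S/(K_s+S) = 0.328×4.19×23.9/106.8 = 0.3075 d⁻¹.
Then 1/θ_c = μ − k_d = 0.3075 − 0.0559 = 0.2516 d⁻¹, giving θ_c = 3.974 d.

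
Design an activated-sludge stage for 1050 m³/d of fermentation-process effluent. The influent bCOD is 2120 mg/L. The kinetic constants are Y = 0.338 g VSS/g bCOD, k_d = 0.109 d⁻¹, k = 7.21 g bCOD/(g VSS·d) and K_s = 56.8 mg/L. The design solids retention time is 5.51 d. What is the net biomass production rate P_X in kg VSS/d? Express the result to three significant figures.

Effluent substrate depends only on kinetics and SRT: S = K_s(1 + k_d θ_c) / [θ_c(Yk − k_d) − 1] = 56.8 × (1 + 0.109 × 5.51) / [5.51 × (0.338 × 7.21 − 0.109) − 1] = 90.91 / 11.83 = 7.687 mg/L.
Observed yield with endogenous decay: Y_obs = Y / (1 + k_d·θ_c) = 0.338 / (1 + 0.109 × 5.51) = 0.338 / 1.601 = 0.2112 g VSS/g bCOD.
ΔS = 2120 − 7.69 = 2112 mg/L, so the substrate removal rate is 1050 × 2112/1000 = 2218 kg bCOD/d.
Biomass produced: P_X = Y_obs·Q·ΔS = 0.2112 × 2218 ≈ 468.4 kg VSS/d.

P_X ≈ 468 kg VSS/d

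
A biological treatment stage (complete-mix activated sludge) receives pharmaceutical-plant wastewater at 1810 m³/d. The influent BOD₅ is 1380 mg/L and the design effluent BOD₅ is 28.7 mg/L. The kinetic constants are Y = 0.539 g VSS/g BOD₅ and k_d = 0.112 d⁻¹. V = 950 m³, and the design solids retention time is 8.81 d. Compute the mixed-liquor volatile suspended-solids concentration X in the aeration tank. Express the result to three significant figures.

X ≈ 6150 mg/L

Solving the biomass balance for X: X = Y Q (S₀−S) θ_c / [V (1+k_d θ_c)] = 0.539 × 1810 × (1380 − 28.7) × 8.81 / [950 × (1 + 0.112 × 8.81)] = 6154 mg/L.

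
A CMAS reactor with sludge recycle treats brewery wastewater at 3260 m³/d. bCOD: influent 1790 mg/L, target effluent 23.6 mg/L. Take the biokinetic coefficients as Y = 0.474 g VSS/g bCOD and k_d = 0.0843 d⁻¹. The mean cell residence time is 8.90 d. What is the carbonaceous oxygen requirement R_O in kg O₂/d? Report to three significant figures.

Y_obs = Y / (1 + k_d θ_c) = 0.474 / (1 + 0.0843 × 8.90) = 0.474 / 1.750 = 0.2708.
Q·(S₀ − S) = 3260 × (1790 − 23.6) × 10⁻³ = 5758 kg/d removed.
Net sludge production P_X = 0.2708 × 5758 = 1559 kg VSS/d.
Carbonaceous O₂ demand = substrate oxidised − cell-mass equivalent = 5758 − 1.42 × 1559 = 3544 kg O₂/d.

R_O ≈ 3540 kg O₂/d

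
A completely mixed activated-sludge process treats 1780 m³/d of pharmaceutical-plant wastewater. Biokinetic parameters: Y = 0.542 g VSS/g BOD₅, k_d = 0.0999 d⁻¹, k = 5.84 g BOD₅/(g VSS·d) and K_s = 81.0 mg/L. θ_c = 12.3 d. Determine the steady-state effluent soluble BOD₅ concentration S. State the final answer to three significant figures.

From the Monod/SRT balance for a CMAS, S = K_s·(1+k_d θ_c)/[θ_c·(Y k − k_d) − 1] = 81.0 × (1 + 0.0999 × 12.3) / [12.3 × (0.542 × 5.84 − 0.0999) − 1] = 180.5 / 36.70 = 4.919 mg/L.

S ≈ 4.92 mg/L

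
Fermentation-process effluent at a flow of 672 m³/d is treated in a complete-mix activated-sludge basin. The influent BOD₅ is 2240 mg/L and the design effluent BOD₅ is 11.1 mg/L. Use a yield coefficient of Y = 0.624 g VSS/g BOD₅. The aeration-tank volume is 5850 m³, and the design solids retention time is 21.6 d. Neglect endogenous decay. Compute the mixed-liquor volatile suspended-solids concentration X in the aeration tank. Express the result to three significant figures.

X = Y·Q·ΔS·θ_c / V = 0.624 × 672 × (2240 − 11.1) × 21.6 / 5850 = 3451 mg/L.

X ≈ 3450 mg/L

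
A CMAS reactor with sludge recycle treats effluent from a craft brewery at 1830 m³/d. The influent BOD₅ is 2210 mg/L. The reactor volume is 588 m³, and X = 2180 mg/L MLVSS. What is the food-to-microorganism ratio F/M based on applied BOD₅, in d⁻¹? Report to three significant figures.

F/M ≈ 3.16 d⁻¹

Food-to-microorganism ratio F/M = Q S₀ / (V X) = 1830 × 2210 / (588.0 × 2180) = 3.155 d⁻¹.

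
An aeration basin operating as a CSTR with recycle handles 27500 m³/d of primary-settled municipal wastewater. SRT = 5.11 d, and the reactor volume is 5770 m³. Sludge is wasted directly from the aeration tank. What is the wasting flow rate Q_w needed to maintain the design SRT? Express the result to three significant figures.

With mixed-liquor wasting, θ_c = V/Q_w, so Q_w = V/θ_c = 5770/5.11 = 1129 m³/d.

Q_w ≈ 1130 m³/d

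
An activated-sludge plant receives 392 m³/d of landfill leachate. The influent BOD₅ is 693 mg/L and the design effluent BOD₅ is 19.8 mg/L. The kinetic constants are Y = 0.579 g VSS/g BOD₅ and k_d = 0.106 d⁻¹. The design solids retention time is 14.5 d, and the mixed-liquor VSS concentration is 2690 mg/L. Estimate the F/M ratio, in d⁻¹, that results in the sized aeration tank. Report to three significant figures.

Steady-state biomass mass balance: V·X·(1 + k_d·θ_c) = Y·Q·(S₀ − S)·θ_c, so V = 0.579 × 392 × (693 − 19.8) × 14.5 / [2690 × (1 + 0.106 × 14.5)] = 2.22×10^6 / 6825 = 324.6 m³.
Food-to-microorganism ratio F/M = Q S₀ / (V X) = 392 × 693 / (324.6 × 2690) = 0.3111 d⁻¹.

F/M ≈ 0.311 d⁻¹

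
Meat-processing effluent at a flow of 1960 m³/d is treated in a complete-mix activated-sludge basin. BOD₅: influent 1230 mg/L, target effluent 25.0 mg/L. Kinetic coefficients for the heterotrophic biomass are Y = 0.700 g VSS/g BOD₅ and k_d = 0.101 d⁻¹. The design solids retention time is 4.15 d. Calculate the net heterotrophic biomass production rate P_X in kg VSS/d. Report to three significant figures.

P_X ≈ 1160 kg VSS/d

Correct the yield for decay: Y_obs = Y/(1 + k_d θ_c) = 0.700 / (1 + 0.101 × 4.15) = 0.700 / 1.419 = 0.4933.
ΔS = 1230 − 25.0 = 1205 mg/L, so the substrate removal rate is 1960 × 1205/1000 = 2362 kg BOD₅/d.
P_X = Y_obs · Q(S₀ − S) = 0.4933 × 2362 = 1165 kg VSS/d.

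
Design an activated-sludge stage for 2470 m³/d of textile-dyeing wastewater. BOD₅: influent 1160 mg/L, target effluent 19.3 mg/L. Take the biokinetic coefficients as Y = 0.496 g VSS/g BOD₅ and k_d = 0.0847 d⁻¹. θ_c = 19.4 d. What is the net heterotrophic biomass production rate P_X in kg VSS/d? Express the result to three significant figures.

P_X ≈ 529 kg VSS/d

Y_obs = Y / (1 + k_d θ_c) = 0.496 / (1 + 0.0847 × 19.4) = 0.496 / 2.643 = 0.1877.
ΔS = 1160 − 19.3 = 1141 mg/L, so the substrate removal rate is 2470 × 1141/1000 = 2818 kg BOD₅/d.
Net biomass production P_X = Y_obs × Q·(S₀ − S) = 0.1877 × 2818 = 528.7 kg VSS/d.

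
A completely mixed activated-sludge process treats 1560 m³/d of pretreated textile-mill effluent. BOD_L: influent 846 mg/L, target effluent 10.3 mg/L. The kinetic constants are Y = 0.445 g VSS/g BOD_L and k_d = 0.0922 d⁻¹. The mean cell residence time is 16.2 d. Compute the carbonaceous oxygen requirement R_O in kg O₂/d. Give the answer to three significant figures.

Y_obs = Y / (1 + k_d θ_c) = 0.445 / (1 + 0.0922 × 16.2) = 0.445 / 2.494 = 0.1785.
Mass of BOD_L removed per day: Q(S₀ − S) = 1560 × 835.7 g/m³ = 1304 kg/d.
P_X = Y_obs·Q·(S₀ − S) = 0.1785 × 1304 = 232.6 kg VSS/d.
R_O = Q·ΔS − 1.42 P_X = 1304 − 330.4 = 973.3 kg O₂/d.

R_O ≈ 973 kg O₂/d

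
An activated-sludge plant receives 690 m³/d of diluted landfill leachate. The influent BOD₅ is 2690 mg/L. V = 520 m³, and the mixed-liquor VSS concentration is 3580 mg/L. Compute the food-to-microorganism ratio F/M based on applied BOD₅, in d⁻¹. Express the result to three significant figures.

F/M ≈ 0.997 d⁻¹

F/M = applied load / biomass = Q·S₀/(V·X) = 690 × 2690 / (520.0 × 3580) = 0.9970 d⁻¹.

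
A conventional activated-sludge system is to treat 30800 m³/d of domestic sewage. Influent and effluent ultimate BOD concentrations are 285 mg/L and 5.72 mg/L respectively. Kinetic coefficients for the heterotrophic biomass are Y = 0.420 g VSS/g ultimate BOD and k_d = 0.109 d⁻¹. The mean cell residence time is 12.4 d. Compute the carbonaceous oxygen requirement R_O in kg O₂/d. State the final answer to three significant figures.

R_O ≈ 6420 kg O₂/d

The observed yield is Y_obs = Y/(1 + k_d·θ_c) = 0.420 / (1 + 0.109 × 12.4) = 0.420 / 2.352 = 0.1786 g VSS per g ultimate BOD removed.
Substrate removed = Q·(S₀ − S) = 30800 m³/d × (285 − 5.72) g/m³ = 8.6×10^6 g/d = 8602 kg/d.
Biomass synthesised: P_X = Y_obs × 8602 = 1536 kg VSS/d.
R_O = Q·ΔS − 1.42 P_X = 8602 − 2182 = 6420 kg O₂/d.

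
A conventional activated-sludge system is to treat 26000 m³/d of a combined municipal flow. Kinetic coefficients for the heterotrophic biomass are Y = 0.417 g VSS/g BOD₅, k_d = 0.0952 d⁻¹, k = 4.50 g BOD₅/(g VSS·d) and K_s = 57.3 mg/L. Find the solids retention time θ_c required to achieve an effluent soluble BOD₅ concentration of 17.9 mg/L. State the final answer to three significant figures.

Specific growth rate at S = 17.9 mg/L: μ = YkS/(K_s+S) = 0.417·4.50·17.9/(57.3+17.9) = 0.4467 d⁻¹.
Then 1/θ_c = μ − k_d = 0.4467 − 0.0952 = 0.3515 d⁻¹, giving θ_c = 2.845 d.

θ_c ≈ 2.85 d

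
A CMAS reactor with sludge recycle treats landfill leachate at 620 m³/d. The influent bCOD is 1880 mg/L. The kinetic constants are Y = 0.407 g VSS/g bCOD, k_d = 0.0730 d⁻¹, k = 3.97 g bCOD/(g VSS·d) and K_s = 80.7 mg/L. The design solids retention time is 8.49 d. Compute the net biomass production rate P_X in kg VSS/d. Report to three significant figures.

P_X ≈ 291 kg VSS/d

Effluent substrate depends only on kinetics and SRT: S = K_s(1 + k_d θ_c) / [θ_c(Yk − k_d) − 1] = 80.7 × (1 + 0.0730 × 8.49) / [8.49 × (0.407 × 3.97 − 0.0730) − 1] = 130.7 / 12.10 = 10.80 mg/L.
Observed yield with endogenous decay: Y_obs = Y / (1 + k_d·θ_c) = 0.407 / (1 + 0.0730 × 8.49) = 0.407 / 1.620 = 0.2513 g VSS/g bCOD.
ΔS = 1880 − 10.8 = 1869 mg/L, so the substrate removal rate is 620 × 1869/1000 = 1159 kg bCOD/d.
So the net sludge growth is P_X = 0.2513 × 1159 = 291.2 kg VSS/d.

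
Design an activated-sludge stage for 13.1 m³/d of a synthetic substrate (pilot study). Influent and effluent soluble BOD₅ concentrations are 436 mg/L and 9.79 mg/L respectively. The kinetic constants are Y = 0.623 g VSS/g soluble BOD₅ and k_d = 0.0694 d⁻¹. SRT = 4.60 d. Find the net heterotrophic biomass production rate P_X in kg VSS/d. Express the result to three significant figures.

Y_obs = Y / (1 + k_d θ_c) = 0.623 / (1 + 0.0694 × 4.60) = 0.623 / 1.319 = 0.4722.
ΔS = 436 − 9.79 = 426.2 mg/L, so the substrate removal rate is 13.1 × 426.2/1000 = 5.583 kg soluble BOD₅/d.
Net biomass production P_X = Y_obs × Q·(S₀ − S) = 0.4722 × 5.583 = 2.637 kg VSS/d.

P_X ≈ 2.64 kg VSS/d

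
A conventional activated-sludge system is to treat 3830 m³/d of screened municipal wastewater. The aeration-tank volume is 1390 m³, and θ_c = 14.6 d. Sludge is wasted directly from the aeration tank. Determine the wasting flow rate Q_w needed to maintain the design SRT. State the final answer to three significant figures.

For wasting at MLVSS concentration, Q_w = V/θ_c = 1390/14.6 = 95.21 m³/d.

Q_w ≈ 95.2 m³/d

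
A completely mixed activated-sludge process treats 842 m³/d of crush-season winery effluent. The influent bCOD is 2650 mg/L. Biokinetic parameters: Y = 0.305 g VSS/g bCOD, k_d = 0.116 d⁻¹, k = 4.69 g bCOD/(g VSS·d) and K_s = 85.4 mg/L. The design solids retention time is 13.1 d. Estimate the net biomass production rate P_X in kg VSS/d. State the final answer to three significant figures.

For a completely mixed reactor with recycle the Lawrence–McCarty relation gives S = K_s·(1 + k_d·θ_c) / [θ_c·(Y·k − k_d) − 1] = 85.4 × (1 + 0.116 × 13.1) / [13.1 × (0.305 × 4.69 − 0.116) − 1] = 215.2 / 16.22 = 13.27 mg/L.
The observed yield is Y_obs = Y/(1 + k_d·θ_c) = 0.305 / (1 + 0.116 × 13.1) = 0.305 / 2.520 = 0.1211 g VSS per g bCOD removed.
ΔS = 2650 − 13.3 = 2637 mg/L, so the substrate removal rate is 842 × 2637/1000 = 2220 kg bCOD/d.
So the net sludge growth is P_X = 0.1211 × 2220 = 268.7 kg VSS/d.

P_X ≈ 269 kg VSS/d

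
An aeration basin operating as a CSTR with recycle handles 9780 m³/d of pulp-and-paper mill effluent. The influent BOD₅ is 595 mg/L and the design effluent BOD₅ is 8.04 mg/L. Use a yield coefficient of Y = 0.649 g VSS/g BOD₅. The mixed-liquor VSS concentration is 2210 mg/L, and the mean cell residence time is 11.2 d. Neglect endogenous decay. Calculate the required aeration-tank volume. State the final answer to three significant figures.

With k_d = 0 the design equation reduces to V = Y Q (S₀−S) θ_c / X = 0.649 × 9780 × (595 − 8.04) × 11.2 / 2210 = 18881 m³.

V ≈ 18900 m³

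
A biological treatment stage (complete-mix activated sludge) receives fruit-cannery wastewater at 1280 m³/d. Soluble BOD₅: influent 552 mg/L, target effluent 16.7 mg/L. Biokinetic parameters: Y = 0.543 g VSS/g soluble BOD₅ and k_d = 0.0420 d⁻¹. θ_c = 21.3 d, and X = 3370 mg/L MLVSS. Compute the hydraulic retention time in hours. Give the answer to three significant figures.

τ ≈ 23.3 h

Steady-state biomass mass balance: V·X·(1 + k_d·θ_c) = Y·Q·(S₀ − S)·θ_c, so V = 0.543 × 1280 × (552 − 16.7) × 21.3 / [3370 × (1 + 0.0420 × 21.3)] = 7.92×10^6 / 6385 = 1241 m³.
HRT = V/Q = 1241 m³ / 1280 m³·d⁻¹ = 0.9697 d × 24 = 23.27 h.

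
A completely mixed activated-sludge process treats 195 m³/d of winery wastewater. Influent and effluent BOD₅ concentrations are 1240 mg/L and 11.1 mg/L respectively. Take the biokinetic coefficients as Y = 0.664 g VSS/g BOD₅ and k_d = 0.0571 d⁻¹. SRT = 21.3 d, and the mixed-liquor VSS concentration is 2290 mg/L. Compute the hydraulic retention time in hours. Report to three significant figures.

From the SRT design equation V = Y Q (S₀−S) θ_c / [X (1 + k_d θ_c)] = 0.664 × 195 × (1240 − 11.1) × 21.3 / [2290 × (1 + 0.0571 × 21.3)] = 3.39×10^6 / 5075 = 667.8 m³.
τ = V/Q = 667.8/195 = 3.425 d, or 82.19 h.

τ ≈ 82.2 h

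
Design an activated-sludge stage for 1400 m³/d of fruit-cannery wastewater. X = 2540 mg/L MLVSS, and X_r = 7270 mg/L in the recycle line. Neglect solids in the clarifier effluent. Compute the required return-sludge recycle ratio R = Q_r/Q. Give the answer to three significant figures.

Solids balance on the clarifier gives (1+R)X = R·X_r, so R = X/(X_r − X) = 2540 / (7270 − 2540) = 0.5370.

R ≈ 0.537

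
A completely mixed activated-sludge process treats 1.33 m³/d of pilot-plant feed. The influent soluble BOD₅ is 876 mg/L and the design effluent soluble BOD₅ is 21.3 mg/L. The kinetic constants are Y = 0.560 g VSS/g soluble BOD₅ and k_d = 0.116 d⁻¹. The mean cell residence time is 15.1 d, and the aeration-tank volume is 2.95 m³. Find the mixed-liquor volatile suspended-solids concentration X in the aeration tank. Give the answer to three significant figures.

X ≈ 1180 mg/L

X = Y·Q·ΔS·θ_c / [V·(1 + k_d θ_c)] = 0.560 × 1.33 × (876 − 21.3) × 15.1 / [2.95 × (1 + 0.116 × 15.1)] = 1184 mg/L.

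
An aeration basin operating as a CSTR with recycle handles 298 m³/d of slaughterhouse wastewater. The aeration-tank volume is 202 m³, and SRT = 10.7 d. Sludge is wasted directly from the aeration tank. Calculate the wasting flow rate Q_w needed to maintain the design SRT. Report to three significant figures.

With mixed-liquor wasting, θ_c = V/Q_w, so Q_w = V/θ_c = 202.0/10.7 = 18.88 m³/d.

Q_w ≈ 18.9 m³/d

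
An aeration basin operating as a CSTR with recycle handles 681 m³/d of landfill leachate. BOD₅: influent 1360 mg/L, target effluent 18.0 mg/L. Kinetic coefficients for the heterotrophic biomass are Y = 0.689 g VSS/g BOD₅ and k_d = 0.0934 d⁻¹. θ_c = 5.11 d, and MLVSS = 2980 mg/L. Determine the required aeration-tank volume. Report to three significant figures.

V ≈ 731 m³

Rearranging the biomass balance for a CMAS with decay, V = Y·Q·ΔS·θ_c / [X·(1+k_d θ_c)] = 0.689 × 681 × (1360 − 18.0) × 5.11 / [2980 × (1 + 0.0934 × 5.11)] = 3.22×10^6 / 4402 = 730.9 m³.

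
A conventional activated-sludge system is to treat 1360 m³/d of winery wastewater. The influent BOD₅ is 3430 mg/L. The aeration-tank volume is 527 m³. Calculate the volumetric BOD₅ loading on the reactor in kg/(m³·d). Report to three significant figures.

L_v = Q S₀ / V = 1360 × 3430 × 10⁻³ / 527.0 = 8.852 kg/(m³·d).

L_v ≈ 8.85 kg BOD₅/(m³·d)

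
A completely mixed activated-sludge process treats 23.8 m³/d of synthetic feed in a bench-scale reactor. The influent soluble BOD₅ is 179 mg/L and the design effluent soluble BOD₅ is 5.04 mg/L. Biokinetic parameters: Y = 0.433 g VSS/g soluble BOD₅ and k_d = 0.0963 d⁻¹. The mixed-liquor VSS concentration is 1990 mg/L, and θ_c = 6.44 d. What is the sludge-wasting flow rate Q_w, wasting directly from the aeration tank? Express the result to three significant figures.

Q_w ≈ 0.556 m³/d

From the SRT design equation V = Y Q (S₀−S) θ_c / [X (1 + k_d θ_c)] = 0.433 × 23.8 × (179 − 5.04) × 6.44 / [1990 × (1 + 0.0963 × 6.44)] = 1.15×10^4 / 3224 = 3.581 m³.
With mixed-liquor wasting, θ_c = V/Q_w, so Q_w = V/θ_c = 3.581/6.44 = 0.5560 m³/d.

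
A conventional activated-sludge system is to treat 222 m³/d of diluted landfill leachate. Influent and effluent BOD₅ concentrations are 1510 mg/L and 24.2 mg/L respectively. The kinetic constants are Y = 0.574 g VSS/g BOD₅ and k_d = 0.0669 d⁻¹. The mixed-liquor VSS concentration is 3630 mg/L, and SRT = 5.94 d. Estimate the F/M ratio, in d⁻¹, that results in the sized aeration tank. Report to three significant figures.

Rearranging the biomass balance for a CMAS with decay, V = Y·Q·ΔS·θ_c / [X·(1+k_d θ_c)] = 0.574 × 222 × (1510 − 24.2) × 5.94 / [3630 × (1 + 0.0669 × 5.94)] = 1.12×10^6 / 5073 = 221.7 m³.
Food-to-microorganism ratio F/M = Q S₀ / (V X) = 222 × 1510 / (221.7 × 3630) = 0.4165 d⁻¹.

F/M ≈ 0.417 d⁻¹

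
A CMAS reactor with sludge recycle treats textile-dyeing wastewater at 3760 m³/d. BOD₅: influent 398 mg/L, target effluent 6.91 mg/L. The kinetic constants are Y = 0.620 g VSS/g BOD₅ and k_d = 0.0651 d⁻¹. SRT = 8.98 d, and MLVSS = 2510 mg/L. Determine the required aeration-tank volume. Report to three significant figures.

Rearranging the biomass balance for a CMAS with decay, V = Y·Q·ΔS·θ_c / [X·(1+k_d θ_c)] = 0.620 × 3760 × (398 − 6.91) × 8.98 / [2510 × (1 + 0.0651 × 8.98)] = 8.19×10^6 / 3977 = 2058 m³.

V ≈ 2060 m³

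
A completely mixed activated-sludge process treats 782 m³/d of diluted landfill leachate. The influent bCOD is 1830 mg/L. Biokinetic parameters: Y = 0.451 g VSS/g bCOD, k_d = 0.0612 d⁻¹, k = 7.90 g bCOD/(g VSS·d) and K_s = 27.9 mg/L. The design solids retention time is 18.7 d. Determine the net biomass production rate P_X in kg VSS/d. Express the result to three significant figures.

For a completely mixed reactor with recycle the Lawrence–McCarty relation gives S = K_s·(1 + k_d·θ_c) / [θ_c·(Y·k − k_d) − 1] = 27.9 × (1 + 0.0612 × 18.7) / [18.7 × (0.451 × 7.90 − 0.0612) − 1] = 59.83 / 64.48 = 0.9279 mg/L.
Correct the yield for decay: Y_obs = Y/(1 + k_d θ_c) = 0.451 / (1 + 0.0612 × 18.7) = 0.451 / 2.144 = 0.2103.
Mass of bCOD removed per day: Q(S₀ − S) = 782 × 1829 g/m³ = 1430 kg/d.
P_X = Y_obs · Q(S₀ − S) = 0.2103 × 1430 = 300.8 kg VSS/d.

P_X ≈ 301 kg VSS/d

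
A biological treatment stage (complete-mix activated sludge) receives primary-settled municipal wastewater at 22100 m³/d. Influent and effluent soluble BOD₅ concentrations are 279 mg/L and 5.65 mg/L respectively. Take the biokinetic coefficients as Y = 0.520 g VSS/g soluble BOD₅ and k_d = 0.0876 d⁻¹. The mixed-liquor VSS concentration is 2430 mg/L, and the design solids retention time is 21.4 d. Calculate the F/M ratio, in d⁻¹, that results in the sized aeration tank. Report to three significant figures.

From the SRT design equation V = Y Q (S₀−S) θ_c / [X (1 + k_d θ_c)] = 0.520 × 22100 × (279 − 5.65) × 21.4 / [2430 × (1 + 0.0876 × 21.4)] = 6.72×10^7 / 6985 = 9624 m³.
F/M = Q·S₀ / (V·X) = 22100 × 279 / (9624 × 2430) = 0.2637 g soluble BOD₅·(g VSS·d)⁻¹.

F/M ≈ 0.264 d⁻¹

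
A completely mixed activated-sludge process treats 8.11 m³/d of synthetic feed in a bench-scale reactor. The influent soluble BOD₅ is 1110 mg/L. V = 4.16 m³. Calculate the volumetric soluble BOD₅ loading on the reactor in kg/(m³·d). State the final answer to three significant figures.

L_v ≈ 2.16 kg soluble BOD₅/(m³·d)

Applied soluble BOD₅ load per unit volume = Q·S₀/V = (8.11 × 1110/1000)/4.160 = 2.164 kg soluble BOD₅·m⁻³·d⁻¹.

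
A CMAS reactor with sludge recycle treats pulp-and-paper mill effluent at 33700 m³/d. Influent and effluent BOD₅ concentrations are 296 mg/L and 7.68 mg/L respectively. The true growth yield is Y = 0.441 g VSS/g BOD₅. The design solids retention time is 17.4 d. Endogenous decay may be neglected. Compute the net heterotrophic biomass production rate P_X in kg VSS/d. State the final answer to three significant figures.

P_X ≈ 4280 kg VSS/d

With endogenous decay neglected, the observed yield equals the true yield: Y_obs = Y = 0.441 g VSS/g BOD₅.
ΔS = 296 − 7.68 = 288.3 mg/L, so the substrate removal rate is 33700 × 288.3/1000 = 9716 kg BOD₅/d.
Biomass produced: P_X = Y_obs·Q·ΔS = 0.4410 × 9716 ≈ 4285 kg VSS/d.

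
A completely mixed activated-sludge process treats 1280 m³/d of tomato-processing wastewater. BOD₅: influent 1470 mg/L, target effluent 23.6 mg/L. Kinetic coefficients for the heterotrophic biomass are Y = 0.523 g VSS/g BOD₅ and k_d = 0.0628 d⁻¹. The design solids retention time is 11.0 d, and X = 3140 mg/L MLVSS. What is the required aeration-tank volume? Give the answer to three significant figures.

From the SRT design equation V = Y Q (S₀−S) θ_c / [X (1 + k_d θ_c)] = 0.523 × 1280 × (1470 − 23.6) × 11.0 / [3140 × (1 + 0.0628 × 11.0)] = 1.07×10^7 / 5309 = 2006 m³.

V ≈ 2010 m³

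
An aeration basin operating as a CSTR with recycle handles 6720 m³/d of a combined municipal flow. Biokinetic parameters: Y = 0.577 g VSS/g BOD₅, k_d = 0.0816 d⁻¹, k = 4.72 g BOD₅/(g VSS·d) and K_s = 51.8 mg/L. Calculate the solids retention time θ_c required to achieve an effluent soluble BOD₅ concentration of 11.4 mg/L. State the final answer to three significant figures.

θ_c ≈ 2.44 d

From 1/θ_c = Y·k·S/(K_s + S) − k_d: Y·k·S/(K_s+S) = 0.577 × 4.72 × 11.4 / (51.8 + 11.4) = 0.4913 d⁻¹.
1/θ_c = 0.4913 − 0.0816 = 0.4097 d⁻¹, so θ_c = 2.441 d.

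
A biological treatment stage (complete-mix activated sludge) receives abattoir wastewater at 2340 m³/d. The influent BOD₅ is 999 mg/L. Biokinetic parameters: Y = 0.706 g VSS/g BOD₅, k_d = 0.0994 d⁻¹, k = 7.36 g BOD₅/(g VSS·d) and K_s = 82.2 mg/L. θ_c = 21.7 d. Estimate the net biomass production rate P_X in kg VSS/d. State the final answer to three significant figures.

Effluent substrate depends only on kinetics and SRT: S = K_s(1 + k_d θ_c) / [θ_c(Yk − k_d) − 1] = 82.2 × (1 + 0.0994 × 21.7) / [21.7 × (0.706 × 7.36 − 0.0994) − 1] = 259.5 / 109.6 = 2.368 mg/L.
The observed yield is Y_obs = Y/(1 + k_d·θ_c) = 0.706 / (1 + 0.0994 × 21.7) = 0.706 / 3.157 = 0.2236 g VSS per g BOD₅ removed.
Substrate removed = Q·(S₀ − S) = 2340 m³/d × (999 − 2.37) g/m³ = 2.33×10^6 g/d = 2332 kg/d.
So the net sludge growth is P_X = 0.2236 × 2332 = 521.5 kg VSS/d.

P_X ≈ 522 kg VSS/d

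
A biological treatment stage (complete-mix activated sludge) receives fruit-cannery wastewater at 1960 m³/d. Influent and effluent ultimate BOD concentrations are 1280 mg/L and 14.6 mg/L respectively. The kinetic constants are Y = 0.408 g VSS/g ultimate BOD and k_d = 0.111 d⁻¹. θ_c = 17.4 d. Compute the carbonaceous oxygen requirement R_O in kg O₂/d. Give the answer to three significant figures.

R_O ≈ 1990 kg O₂/d

Observed yield with endogenous decay: Y_obs = Y / (1 + k_d·θ_c) = 0.408 / (1 + 0.111 × 17.4) = 0.408 / 2.931 = 0.1392 g VSS/g ultimate BOD.
Q·(S₀ − S) = 1960 × (1280 − 14.6) × 10⁻³ = 2480 kg/d removed.
P_X = Y_obs·Q·(S₀ − S) = 0.1392 × 2480 = 345.2 kg VSS/d.
R_O = Q·(S₀ − S) − 1.42·P_X = 2480 − 1.42 × 345.2 = 1990 kg O₂/d.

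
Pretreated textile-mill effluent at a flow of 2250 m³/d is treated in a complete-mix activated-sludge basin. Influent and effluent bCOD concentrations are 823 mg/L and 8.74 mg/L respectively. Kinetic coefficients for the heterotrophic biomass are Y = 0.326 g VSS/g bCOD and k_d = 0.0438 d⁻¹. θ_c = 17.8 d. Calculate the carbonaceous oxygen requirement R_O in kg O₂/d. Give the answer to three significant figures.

R_O ≈ 1360 kg O₂/d

Correct the yield for decay: Y_obs = Y/(1 + k_d θ_c) = 0.326 / (1 + 0.0438 × 17.8) = 0.326 / 1.780 = 0.1832.
ΔS = 823 − 8.74 = 814.3 mg/L, so the substrate removal rate is 2250 × 814.3/1000 = 1832 kg bCOD/d.
P_X = Y_obs·Q·(S₀ − S) = 0.1832 × 1832 = 335.6 kg VSS/d.
Carbonaceous O₂ demand = substrate oxidised − cell-mass equivalent = 1832 − 1.42 × 335.6 = 1356 kg O₂/d.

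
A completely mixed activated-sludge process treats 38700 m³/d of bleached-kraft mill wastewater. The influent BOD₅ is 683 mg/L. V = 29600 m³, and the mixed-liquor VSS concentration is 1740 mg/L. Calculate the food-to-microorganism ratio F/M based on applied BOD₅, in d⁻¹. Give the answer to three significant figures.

F/M ≈ 0.513 d⁻¹

Food-to-microorganism ratio F/M = Q S₀ / (V X) = 38700 × 683 / (29600 × 1740) = 0.5132 d⁻¹.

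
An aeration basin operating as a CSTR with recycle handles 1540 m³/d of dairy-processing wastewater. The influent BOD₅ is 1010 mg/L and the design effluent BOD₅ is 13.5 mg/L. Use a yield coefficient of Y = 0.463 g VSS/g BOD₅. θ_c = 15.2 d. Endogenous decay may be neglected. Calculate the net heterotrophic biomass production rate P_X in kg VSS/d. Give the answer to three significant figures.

With endogenous decay neglected, the observed yield equals the true yield: Y_obs = Y = 0.463 g VSS/g BOD₅.
ΔS = 1010 − 13.5 = 996.5 mg/L, so the substrate removal rate is 1540 × 996.5/1000 = 1535 kg BOD₅/d.
Net biomass production P_X = Y_obs × Q·(S₀ − S) = 0.4630 × 1535 = 710.5 kg VSS/d.

P_X ≈ 711 kg VSS/d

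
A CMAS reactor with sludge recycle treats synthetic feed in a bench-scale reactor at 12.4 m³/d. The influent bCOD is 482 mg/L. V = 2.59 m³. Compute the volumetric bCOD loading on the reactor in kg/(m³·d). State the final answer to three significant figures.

Applied bCOD load per unit volume = Q·S₀/V = (12.4 × 482/1000)/2.590 = 2.308 kg bCOD·m⁻³·d⁻¹.

L_v ≈ 2.31 kg bCOD/(m³·d)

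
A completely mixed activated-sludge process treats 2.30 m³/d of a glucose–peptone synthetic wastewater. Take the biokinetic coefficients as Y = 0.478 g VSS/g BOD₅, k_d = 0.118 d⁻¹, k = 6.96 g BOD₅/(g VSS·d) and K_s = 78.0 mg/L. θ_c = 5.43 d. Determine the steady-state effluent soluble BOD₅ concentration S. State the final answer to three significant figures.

S ≈ 7.79 mg/L

Effluent substrate depends only on kinetics and SRT: S = K_s(1 + k_d θ_c) / [θ_c(Yk − k_d) − 1] = 78.0 × (1 + 0.118 × 5.43) / [5.43 × (0.478 × 6.96 − 0.118) − 1] = 128.0 / 16.42 = 7.792 mg/L.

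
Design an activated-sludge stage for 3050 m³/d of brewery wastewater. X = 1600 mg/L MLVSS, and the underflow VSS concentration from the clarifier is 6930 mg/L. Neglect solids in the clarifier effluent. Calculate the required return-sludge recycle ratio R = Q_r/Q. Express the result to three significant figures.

Solids balance on the clarifier gives (1+R)X = R·X_r, so R = X/(X_r − X) = 1600 / (6930 − 1600) = 0.3002.

R ≈ 0.300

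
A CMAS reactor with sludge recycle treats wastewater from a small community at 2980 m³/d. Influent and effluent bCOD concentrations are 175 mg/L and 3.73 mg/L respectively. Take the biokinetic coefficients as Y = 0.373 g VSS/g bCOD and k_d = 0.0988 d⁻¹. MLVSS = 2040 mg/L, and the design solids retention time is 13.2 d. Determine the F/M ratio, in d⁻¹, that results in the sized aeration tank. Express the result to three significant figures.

F/M ≈ 0.478 d⁻¹

Steady-state biomass mass balance: V·X·(1 + k_d·θ_c) = Y·Q·(S₀ − S)·θ_c, so V = 0.373 × 2980 × (175 − 3.73) × 13.2 / [2040 × (1 + 0.0988 × 13.2)] = 2.51×10^6 / 4700 = 534.6 m³.
F/M = Q·S₀ / (V·X) = 2980 × 175 / (534.6 × 2040) = 0.4782 g bCOD·(g VSS·d)⁻¹.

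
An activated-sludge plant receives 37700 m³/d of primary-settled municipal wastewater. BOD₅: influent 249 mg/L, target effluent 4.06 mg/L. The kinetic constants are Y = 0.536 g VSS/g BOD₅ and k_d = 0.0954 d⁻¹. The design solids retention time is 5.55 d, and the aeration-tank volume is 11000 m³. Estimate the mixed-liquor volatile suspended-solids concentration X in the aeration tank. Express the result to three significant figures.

X ≈ 1630 mg/L

From V·X·(1 + k_d·θ_c) = Y·Q·(S₀ − S)·θ_c: X = 0.536 × 37700 × (249 − 4.06) × 5.55 / [11000 × (1 + 0.0954 × 5.55)] = 1633 mg/L.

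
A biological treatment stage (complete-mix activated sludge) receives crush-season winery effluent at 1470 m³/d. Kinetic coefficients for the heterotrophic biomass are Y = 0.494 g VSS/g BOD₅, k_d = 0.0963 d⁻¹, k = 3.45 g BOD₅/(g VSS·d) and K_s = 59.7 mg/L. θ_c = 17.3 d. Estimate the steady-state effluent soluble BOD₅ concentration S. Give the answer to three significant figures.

S ≈ 5.93 mg/L

For a completely mixed reactor with recycle the Lawrence–McCarty relation gives S = K_s·(1 + k_d·θ_c) / [θ_c·(Y·k − k_d) − 1] = 59.7 × (1 + 0.0963 × 17.3) / [17.3 × (0.494 × 3.45 − 0.0963) − 1] = 159.2 / 26.82 = 5.935 mg/L.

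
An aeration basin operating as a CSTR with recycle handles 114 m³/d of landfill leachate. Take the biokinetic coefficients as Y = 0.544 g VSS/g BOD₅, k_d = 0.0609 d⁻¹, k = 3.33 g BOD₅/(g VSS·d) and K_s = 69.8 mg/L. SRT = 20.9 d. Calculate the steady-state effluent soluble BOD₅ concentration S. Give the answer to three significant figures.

S ≈ 4.46 mg/L

Effluent substrate depends only on kinetics and SRT: S = K_s(1 + k_d θ_c) / [θ_c(Yk − k_d) − 1] = 69.8 × (1 + 0.0609 × 20.9) / [20.9 × (0.544 × 3.33 − 0.0609) − 1] = 158.6 / 35.59 = 4.458 mg/L.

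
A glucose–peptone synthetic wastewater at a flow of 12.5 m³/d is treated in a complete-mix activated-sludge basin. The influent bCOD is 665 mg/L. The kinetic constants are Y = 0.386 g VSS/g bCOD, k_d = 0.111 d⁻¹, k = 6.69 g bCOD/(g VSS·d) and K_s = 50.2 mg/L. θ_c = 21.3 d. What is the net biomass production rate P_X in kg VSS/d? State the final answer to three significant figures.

From the Monod/SRT balance for a CMAS, S = K_s·(1+k_d θ_c)/[θ_c·(Y k − k_d) − 1] = 50.2 × (1 + 0.111 × 21.3) / [21.3 × (0.386 × 6.69 − 0.111) − 1] = 168.9 / 51.64 = 3.271 mg/L.
Y_obs = Y / (1 + k_d θ_c) = 0.386 / (1 + 0.111 × 21.3) = 0.386 / 3.364 = 0.1147.
Mass of bCOD removed per day: Q(S₀ − S) = 12.5 × 661.7 g/m³ = 8.272 kg/d.
So the net sludge growth is P_X = 0.1147 × 8.272 = 0.9490 kg VSS/d.

P_X ≈ 0.949 kg VSS/d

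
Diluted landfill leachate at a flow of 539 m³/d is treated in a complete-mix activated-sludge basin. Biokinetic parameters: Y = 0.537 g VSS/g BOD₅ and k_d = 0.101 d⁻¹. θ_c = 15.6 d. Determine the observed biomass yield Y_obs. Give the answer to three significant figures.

Y_obs = Y / (1 + k_d θ_c) = 0.537 / (1 + 0.101 × 15.6) = 0.537 / 2.576 = 0.2085.

Y_obs ≈ 0.208 g VSS/g BOD₅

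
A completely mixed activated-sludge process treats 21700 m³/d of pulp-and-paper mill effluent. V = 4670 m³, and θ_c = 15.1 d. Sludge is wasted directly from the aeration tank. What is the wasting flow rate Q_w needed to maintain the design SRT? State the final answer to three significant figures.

For wasting at MLVSS concentration, Q_w = V/θ_c = 4670/15.1 = 309.3 m³/d.

Q_w ≈ 309 m³/d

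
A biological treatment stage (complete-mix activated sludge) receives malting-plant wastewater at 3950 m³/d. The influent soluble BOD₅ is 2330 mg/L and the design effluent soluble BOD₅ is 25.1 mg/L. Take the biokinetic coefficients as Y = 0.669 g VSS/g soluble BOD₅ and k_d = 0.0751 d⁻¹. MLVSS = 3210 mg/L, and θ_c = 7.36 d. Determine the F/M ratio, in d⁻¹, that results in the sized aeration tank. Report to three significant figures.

F/M ≈ 0.319 d⁻¹

Steady-state biomass mass balance: V·X·(1 + k_d·θ_c) = Y·Q·(S₀ − S)·θ_c, so V = 0.669 × 3950 × (2330 − 25.1) × 7.36 / [3210 × (1 + 0.0751 × 7.36)] = 4.48×10^7 / 4984 = 8994 m³.
F/M = applied load / biomass = Q·S₀/(V·X) = 3950 × 2330 / (8994 × 3210) = 0.3188 d⁻¹.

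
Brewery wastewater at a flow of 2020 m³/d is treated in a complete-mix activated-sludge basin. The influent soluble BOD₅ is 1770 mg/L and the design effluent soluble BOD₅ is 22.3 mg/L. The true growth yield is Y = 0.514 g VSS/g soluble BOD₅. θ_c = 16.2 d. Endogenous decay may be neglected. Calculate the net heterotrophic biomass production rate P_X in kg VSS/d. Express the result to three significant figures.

P_X ≈ 1810 kg VSS/d

With endogenous decay neglected, the observed yield equals the true yield: Y_obs = Y = 0.514 g VSS/g soluble BOD₅.
Q·(S₀ − S) = 2020 × (1770 − 22.3) × 10⁻³ = 3530 kg/d removed.
So the net sludge growth is P_X = 0.5140 × 3530 = 1815 kg VSS/d.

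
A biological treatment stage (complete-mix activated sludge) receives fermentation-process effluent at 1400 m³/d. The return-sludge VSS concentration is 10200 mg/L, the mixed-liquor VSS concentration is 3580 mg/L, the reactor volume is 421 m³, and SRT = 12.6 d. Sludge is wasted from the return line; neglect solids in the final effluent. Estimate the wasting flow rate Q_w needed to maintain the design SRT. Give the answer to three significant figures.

Wasting from the return line (neglecting effluent solids): Q_w = V·X / (θ_c·X_r) = 421.0 × 3580 / (12.6 × 10200) = 11.73 m³/d.

Q_w ≈ 11.7 m³/d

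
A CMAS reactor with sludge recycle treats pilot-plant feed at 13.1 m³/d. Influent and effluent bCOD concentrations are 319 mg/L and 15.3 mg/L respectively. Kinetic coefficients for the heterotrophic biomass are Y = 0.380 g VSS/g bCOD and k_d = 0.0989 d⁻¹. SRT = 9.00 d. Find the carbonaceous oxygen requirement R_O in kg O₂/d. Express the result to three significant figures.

R_O ≈ 2.84 kg O₂/d

Observed yield with endogenous decay: Y_obs = Y / (1 + k_d·θ_c) = 0.380 / (1 + 0.0989 × 9.00) = 0.380 / 1.890 = 0.2010 g VSS/g bCOD.
Mass of bCOD removed per day: Q(S₀ − S) = 13.1 × 303.7 g/m³ = 3.978 kg/d.
Net sludge production P_X = 0.2010 × 3.978 = 0.7999 kg VSS/d.
R_O = Q·ΔS − 1.42 P_X = 3.978 − 1.136 = 2.843 kg O₂/d.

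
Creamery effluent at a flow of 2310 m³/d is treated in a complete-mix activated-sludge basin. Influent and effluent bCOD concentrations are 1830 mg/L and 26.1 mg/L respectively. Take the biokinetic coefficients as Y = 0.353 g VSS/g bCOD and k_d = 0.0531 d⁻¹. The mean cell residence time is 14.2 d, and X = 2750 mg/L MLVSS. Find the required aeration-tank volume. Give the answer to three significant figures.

V ≈ 4330 m³

From the SRT design equation V = Y Q (S₀−S) θ_c / [X (1 + k_d θ_c)] = 0.353 × 2310 × (1830 − 26.1) × 14.2 / [2750 × (1 + 0.0531 × 14.2)] = 2.09×10^7 / 4824 = 4330 m³.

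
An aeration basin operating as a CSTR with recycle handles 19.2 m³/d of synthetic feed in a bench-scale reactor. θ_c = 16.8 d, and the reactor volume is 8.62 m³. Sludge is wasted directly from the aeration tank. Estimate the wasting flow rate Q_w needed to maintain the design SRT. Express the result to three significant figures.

With mixed-liquor wasting, θ_c = V/Q_w, so Q_w = V/θ_c = 8.620/16.8 = 0.5131 m³/d.

Q_w ≈ 0.513 m³/d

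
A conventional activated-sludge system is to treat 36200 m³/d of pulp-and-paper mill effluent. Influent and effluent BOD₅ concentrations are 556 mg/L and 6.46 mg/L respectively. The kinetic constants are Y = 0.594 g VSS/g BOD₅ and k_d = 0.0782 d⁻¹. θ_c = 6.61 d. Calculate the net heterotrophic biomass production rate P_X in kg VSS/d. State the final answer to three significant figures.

Correct the yield for decay: Y_obs = Y/(1 + k_d θ_c) = 0.594 / (1 + 0.0782 × 6.61) = 0.594 / 1.517 = 0.3916.
Mass of BOD₅ removed per day: Q(S₀ − S) = 36200 × 549.5 g/m³ = 19893 kg/d.
So the net sludge growth is P_X = 0.3916 × 19893 = 7790 kg VSS/d.

P_X ≈ 7790 kg VSS/d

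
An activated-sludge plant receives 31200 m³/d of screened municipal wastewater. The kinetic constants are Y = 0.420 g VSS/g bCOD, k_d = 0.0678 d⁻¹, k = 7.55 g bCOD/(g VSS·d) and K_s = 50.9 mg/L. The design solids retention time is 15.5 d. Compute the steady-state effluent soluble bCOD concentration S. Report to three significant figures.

For a completely mixed reactor with recycle the Lawrence–McCarty relation gives S = K_s·(1 + k_d·θ_c) / [θ_c·(Y·k − k_d) − 1] = 50.9 × (1 + 0.0678 × 15.5) / [15.5 × (0.420 × 7.55 − 0.0678) − 1] = 104.4 / 47.10 = 2.216 mg/L.

S ≈ 2.22 mg/L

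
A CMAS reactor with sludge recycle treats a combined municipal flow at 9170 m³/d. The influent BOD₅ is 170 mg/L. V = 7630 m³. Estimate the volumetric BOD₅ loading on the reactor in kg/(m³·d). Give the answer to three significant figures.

Applied BOD₅ load per unit volume = Q·S₀/V = (9170 × 170/1000)/7630 = 0.2043 kg BOD₅·m⁻³·d⁻¹.

L_v ≈ 0.204 kg BOD₅/(m³·d)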